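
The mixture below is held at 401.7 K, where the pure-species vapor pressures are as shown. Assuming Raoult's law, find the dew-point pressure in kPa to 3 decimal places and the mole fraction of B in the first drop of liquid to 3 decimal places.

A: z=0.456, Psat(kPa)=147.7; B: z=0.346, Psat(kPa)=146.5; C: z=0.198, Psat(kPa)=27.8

At the dew point ψ → 1, so Σzᵢ/Kᵢ = 1 with Kᵢ = Pᵢˢᵃᵗ/P ⇒ 1/P = Σzᵢ/Pᵢˢᵃᵗ.
1/P = 0.456/147.7 + 0.346/146.5 + 0.198/27.8 = 0.012571 ⇒ P = 79.546 kPa
xᵢ = zᵢP/Pᵢˢᵃᵗ ⇒ x_B = 0.346·79.546/146.5 = 0.188

Pdew = 79.546 kPa, x_B = 0.188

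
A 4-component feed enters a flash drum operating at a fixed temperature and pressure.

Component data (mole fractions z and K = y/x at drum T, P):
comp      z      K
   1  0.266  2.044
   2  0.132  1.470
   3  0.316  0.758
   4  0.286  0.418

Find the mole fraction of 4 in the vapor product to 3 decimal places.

Rachford–Rice: g(V/F) = Σ zᵢ(Kᵢ−1)/(1+V/F(Kᵢ−1)) = 0.
g(0) = ΣzᵢKᵢ − 1 = 0.097 and g(1) = 1 − Σzᵢ/Kᵢ = -0.321, so a root lies in (0, 1).
Newton iteration, V/F⁰ = 0.42:
  V/F = 0.420: g = -0.0606, g' = -0.353 → V/F = 0.248
  V/F = 0.248: g = 0.0001, g' = -0.360 → V/F = 0.249
Converged at V/F = 0.249.
Compositions from xᵢ = zᵢ/(1+V/F(Kᵢ−1)), yᵢ = Kᵢxᵢ:
  1: x = 0.211, y = 0.432
  2: x = 0.118, y = 0.174
  3: x = 0.336, y = 0.255
  4: x = 0.334, y = 0.140

y_4 = 0.140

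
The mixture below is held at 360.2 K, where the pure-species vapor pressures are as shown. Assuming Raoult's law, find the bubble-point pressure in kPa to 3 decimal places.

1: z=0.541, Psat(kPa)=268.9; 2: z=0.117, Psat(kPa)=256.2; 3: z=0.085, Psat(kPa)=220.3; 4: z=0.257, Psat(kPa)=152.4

At the bubble point ψ → 0, so ΣzᵢKᵢ = 1 with Kᵢ = Pᵢˢᵃᵗ/P ⇒ P = ΣzᵢPᵢˢᵃᵗ.
P = 0.541·268.9 + 0.117·256.2 + 0.085·220.3 + 0.257·152.4 = 233.343 kPa

Pbub = 233.343 kPa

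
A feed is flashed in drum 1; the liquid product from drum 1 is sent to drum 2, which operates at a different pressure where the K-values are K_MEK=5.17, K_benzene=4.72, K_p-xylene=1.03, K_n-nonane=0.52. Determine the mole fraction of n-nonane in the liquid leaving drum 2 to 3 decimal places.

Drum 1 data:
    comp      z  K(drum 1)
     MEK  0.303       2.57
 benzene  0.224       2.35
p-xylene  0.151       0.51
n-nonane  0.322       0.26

Drum 1:
Iterate (Newton) starting at ψ₁ = 0.57:
  ψ₁ = 0.570: g = -0.0928, g' = -0.936 → ψ₁ = 0.471
  ψ₁ = 0.471: g = -0.0034, g' = -0.876 → ψ₁ = 0.467
Converged at ψ₁ = 0.467.
Drum-1 compositions:
  MEK: x = 0.175, y = 0.449
  benzene: x = 0.137, y = 0.323
  p-xylene: x = 0.196, y = 0.100
  n-nonane: x = 0.492, y = 0.128
Drum-2 feed = drum-1 liquid: z₂ = (0.1748, 0.1374, 0.1958, 0.4920).
Drum 2:
Let ψ₂ = V/F and solve Σ zᵢ(Kᵢ−1)/(1+ψ₂(Kᵢ−1)) = 0.
g(0) = ΣzᵢKᵢ − 1 = 1.010 and g(1) = 1 − Σzᵢ/Kᵢ = -0.199, so a root lies in (0, 1).
Iterate (Newton) starting at ψ₂ = 0.5:
  ψ₂ = 0.500: g = 0.1101, g' = -0.748 → ψ₂ = 0.647
  ψ₂ = 0.647: g = 0.0103, g' = -0.625 → ψ₂ = 0.664
Converged at ψ₂ = 0.664.
  MEK: x = 0.046, y = 0.240
  benzene: x = 0.040, y = 0.187
  p-xylene: x = 0.192, y = 0.198
  n-nonane: x = 0.722, y = 0.375

x_n-nonane (drum 2) = 0.722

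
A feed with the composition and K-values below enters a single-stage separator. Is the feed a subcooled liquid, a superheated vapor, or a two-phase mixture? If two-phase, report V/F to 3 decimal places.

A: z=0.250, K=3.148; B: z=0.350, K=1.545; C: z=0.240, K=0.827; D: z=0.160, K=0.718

ΣzᵢKᵢ = 1.641; Σzᵢ/Kᵢ = 0.819.
Since Σzᵢ/Kᵢ < 1 the mixture is above its dew point — single vapor phase.

superheated vapor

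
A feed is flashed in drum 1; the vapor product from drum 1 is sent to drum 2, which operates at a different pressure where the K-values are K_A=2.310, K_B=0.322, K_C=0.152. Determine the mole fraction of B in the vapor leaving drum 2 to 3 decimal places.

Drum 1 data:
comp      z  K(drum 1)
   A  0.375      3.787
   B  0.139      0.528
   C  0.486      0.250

Drum 1:
Material balance + equilibrium reduce to Σ zᵢ(Kᵢ−1)/(1+ψ₁(Kᵢ−1)) = 0.
Feasibility: ΣzᵢKᵢ = 1.615, Σzᵢ/Kᵢ = 2.306 — both > 1, two phases present.
Newton iteration, ψ₁⁰ = 0.41:
  ψ₁ = 0.410: g = -0.1199, g' = -1.252 → ψ₁ = 0.314
  ψ₁ = 0.314: g = 0.0033, g' = -1.339 → ψ₁ = 0.317
Converged at ψ₁ = 0.317.
Drum-1 compositions:
  A: x = 0.199, y = 0.754
  B: x = 0.163, y = 0.086
  C: x = 0.637, y = 0.159
Drum-2 feed = drum-1 vapor: z₂ = (0.7544, 0.0863, 0.1593).
Drum 2:
Material balance + equilibrium reduce to Σ zᵢ(Kᵢ−1)/(1+ψ₂(Kᵢ−1)) = 0.
g(0) = ΣzᵢKᵢ − 1 = 0.795 and g(1) = 1 − Σzᵢ/Kᵢ = -0.643, so a root lies in (0, 1).
Iterate (Newton) starting at ψ₂ = 0.56:
  ψ₂ = 0.560: g = 0.2184, g' = -0.949 → ψ₂ = 0.790
  ψ₂ = 0.790: g = -0.0498, g' = -1.549 → ψ₂ = 0.758
  ψ₂ = 0.758: g = -0.0026, g' = -1.391 → ψ₂ = 0.756
Converged at ψ₂ = 0.756.
  A: x = 0.379, y = 0.876
  B: x = 0.177, y = 0.057
  C: x = 0.444, y = 0.067

y_B (drum 2) = 0.057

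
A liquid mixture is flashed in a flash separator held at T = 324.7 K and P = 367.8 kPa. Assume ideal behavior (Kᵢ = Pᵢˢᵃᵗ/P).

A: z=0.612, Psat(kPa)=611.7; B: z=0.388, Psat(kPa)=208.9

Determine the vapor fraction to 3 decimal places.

Raoult's law: Kᵢ = Pᵢˢᵃᵗ/P = Pᵢˢᵃᵗ/367.8.
  K_A = 611.7/367.8 = 1.66313, K_B = 208.9/367.8 = 0.56797
Newton–Raphson from ψ = 0.57:
  ψ = 0.570: g = 0.0721, g' = -0.269 → ψ = 0.838
  ψ = 0.838: g = -0.0019, g' = -0.289 → ψ = 0.831
Converged at ψ = 0.831.

ψ = 0.831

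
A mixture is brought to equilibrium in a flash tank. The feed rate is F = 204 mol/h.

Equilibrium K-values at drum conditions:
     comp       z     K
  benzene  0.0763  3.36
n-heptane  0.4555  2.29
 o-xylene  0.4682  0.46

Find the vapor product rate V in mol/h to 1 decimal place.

V = 133.0 mol/h

Let ψ = V/F and solve Σ zᵢ(Kᵢ−1)/(1+ψ(Kᵢ−1)) = 0.
Feasibility: ΣzᵢKᵢ = 1.5148, Σzᵢ/Kᵢ = 1.2394 — both > 1, two phases present.
Newton–Raphson from ψ = 0.5:
  ψ = 0.5000: g = 0.09346, g' = -0.6257 → ψ = 0.6494
  ψ = 0.6494: g = 0.00149, g' = -0.6145 → ψ = 0.6518
Converged at ψ = 0.6518.
Then V = ψ·F = 0.6518·204 = 133.0 mol/h and L = F − V = 71.0 mol/h.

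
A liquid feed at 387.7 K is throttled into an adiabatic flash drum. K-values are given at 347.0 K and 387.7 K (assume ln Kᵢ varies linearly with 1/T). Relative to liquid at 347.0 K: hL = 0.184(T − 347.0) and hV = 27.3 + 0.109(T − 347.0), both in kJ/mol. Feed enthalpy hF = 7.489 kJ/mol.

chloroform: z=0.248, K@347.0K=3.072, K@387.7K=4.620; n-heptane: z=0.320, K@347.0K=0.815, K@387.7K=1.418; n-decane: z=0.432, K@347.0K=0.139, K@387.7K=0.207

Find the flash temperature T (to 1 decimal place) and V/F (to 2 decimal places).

Adiabatic flash: solve Rachford–Rice at each trial T, then check hF = ψ·hV(T) + (1−ψ)·hL(T).
  T = 347.0 K: K = (3.072, 0.815, 0.139), RR gives ψ = 0.064, H_out = 1.750 kJ/mol
  T = 387.7 K: K = (4.620, 1.418, 0.207), RR gives ψ = 0.383, H_out = 16.765 kJ/mol
  T = 367.4 K: K = (3.812, 1.092, 0.172), RR gives ψ = 0.239, H_out = 9.908 kJ/mol
  T = 357.2 K: K = (3.433, 0.948, 0.155), RR gives ψ = 0.156, H_out = 6.013 kJ/mol
  T = 362.3 K: K = (3.620, 1.018, 0.163), RR gives ψ = 0.198, H_out = 8.002 kJ/mol
  T = 359.8 K: K = (3.528, 0.983, 0.159), RR gives ψ = 0.178, H_out = 7.038 kJ/mol
  T = 361.1 K: K = (3.576, 1.001, 0.161), RR gives ψ = 0.189, H_out = 7.541 kJ/mol
Linear interpolation between T = 359.8 (H_out = 7.038) and T = 361.1 (H_out = 7.541) on hF = 7.489 gives T ≈ 361.0 K, at which ψ = 0.19.

T = 361.0 K, V/F = 0.19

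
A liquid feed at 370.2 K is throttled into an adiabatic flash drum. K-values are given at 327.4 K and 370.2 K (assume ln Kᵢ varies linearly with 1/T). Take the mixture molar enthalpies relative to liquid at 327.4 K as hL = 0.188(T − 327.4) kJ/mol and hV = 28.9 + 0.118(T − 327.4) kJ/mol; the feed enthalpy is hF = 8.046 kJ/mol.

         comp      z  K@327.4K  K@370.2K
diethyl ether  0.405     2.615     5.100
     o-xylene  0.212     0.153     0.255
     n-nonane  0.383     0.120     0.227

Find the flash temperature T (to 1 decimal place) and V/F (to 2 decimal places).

T = 339.1 K, V/F = 0.21

Adiabatic flash: solve Rachford–Rice at each trial T, then check hF = ψ·hV(T) + (1−ψ)·hL(T).
  T = 327.4 K: K = (2.615, 0.153, 0.120), RR gives ψ = 0.098, H_out = 2.833 kJ/mol
  T = 370.2 K: K = (5.100, 0.255, 0.227), RR gives ψ = 0.386, H_out = 18.035 kJ/mol
  T = 348.8 K: K = (3.728, 0.201, 0.168), RR gives ψ = 0.276, H_out = 11.575 kJ/mol
  T = 338.1 K: K = (3.140, 0.176, 0.143), RR gives ψ = 0.201, H_out = 7.669 kJ/mol
  T = 343.5 K: K = (3.428, 0.188, 0.155), RR gives ψ = 0.241, H_out = 9.725 kJ/mol
  T = 340.8 K: K = (3.282, 0.182, 0.149), RR gives ψ = 0.222, H_out = 8.722 kJ/mol
  T = 339.5 K: K = (3.213, 0.179, 0.146), RR gives ψ = 0.212, H_out = 8.222 kJ/mol
Linear interpolation between T = 338.1 (H_out = 7.669) and T = 339.5 (H_out = 8.222) on hF = 8.046 gives T ≈ 339.1 K, at which ψ = 0.21.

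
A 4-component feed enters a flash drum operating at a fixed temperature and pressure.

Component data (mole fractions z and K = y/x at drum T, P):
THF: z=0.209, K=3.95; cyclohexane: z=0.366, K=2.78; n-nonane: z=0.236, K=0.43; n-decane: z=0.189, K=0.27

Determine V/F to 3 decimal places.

V/F = 0.686

Rachford–Rice: g(V/F) = Σ zᵢ(Kᵢ−1)/(1+V/F(Kᵢ−1)) = 0.
Check two-phase: ΣzᵢKᵢ = 1.996 > 1 and Σzᵢ/Kᵢ = 1.433 > 1, so g(0) = 0.996 > 0 and g(1) = -0.433 < 0.
Newton iteration, V/F⁰ = 0.41:
  V/F = 0.410: g = 0.2832, g' = -1.096 → V/F = 0.668
  V/F = 0.668: g = 0.0182, g' = -1.032 → V/F = 0.686
Converged at V/F = 0.686.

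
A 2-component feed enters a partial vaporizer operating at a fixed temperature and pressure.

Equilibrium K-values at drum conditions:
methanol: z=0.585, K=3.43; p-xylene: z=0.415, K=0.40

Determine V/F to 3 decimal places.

V/F = 0.804

Rachford–Rice: g(V/F) = Σ zᵢ(Kᵢ−1)/(1+V/F(Kᵢ−1)) = 0.
Check two-phase: ΣzᵢKᵢ = 2.173 > 1 and Σzᵢ/Kᵢ = 1.208 > 1, so g(0) = 1.173 > 0 and g(1) = -0.208 < 0.
Binary case is linear: z₁(K₁−1)(1+V/F(K₂−1)) + z₂(K₂−1)(1+V/F(K₁−1)) = 0
⇒ V/F = [z₁(K₁−1)+z₂(K₂−1)] / [−(K₁−1)(K₂−1)] = 1.1726/1.4580 = 0.804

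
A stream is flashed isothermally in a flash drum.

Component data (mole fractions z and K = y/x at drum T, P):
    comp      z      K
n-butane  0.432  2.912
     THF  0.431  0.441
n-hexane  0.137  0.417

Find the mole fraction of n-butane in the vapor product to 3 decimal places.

Material balance + equilibrium reduce to Σ zᵢ(Kᵢ−1)/(1+V/F(Kᵢ−1)) = 0.
Feasibility: ΣzᵢKᵢ = 1.505, Σzᵢ/Kᵢ = 1.454 — both > 1, two phases present.
Newton–Raphson from V/F = 0.67:
  V/F = 0.670: g = -0.1542, g' = -0.773 → V/F = 0.471
  V/F = 0.471: g = -0.0022, g' = -0.774 → V/F = 0.468
Converged at V/F = 0.468.
Compositions from xᵢ = zᵢ/(1+V/F(Kᵢ−1)), yᵢ = Kᵢxᵢ:
  n-butane: x = 0.228, y = 0.664
  THF: x = 0.584, y = 0.257
  n-hexane: x = 0.188, y = 0.079

y_n-butane = 0.664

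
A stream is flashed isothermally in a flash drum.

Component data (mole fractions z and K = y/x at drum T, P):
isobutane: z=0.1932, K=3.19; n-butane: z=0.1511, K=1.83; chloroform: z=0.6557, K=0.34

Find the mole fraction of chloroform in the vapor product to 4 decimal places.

y_chloroform = 0.2386

Rachford–Rice: g(V/F) = Σ zᵢ(Kᵢ−1)/(1+V/F(Kᵢ−1)) = 0.
Check two-phase: ΣzᵢKᵢ = 1.1158 > 1 and Σzᵢ/Kᵢ = 2.0717 > 1, so g(0) = 0.1158 > 0 and g(1) = -1.0717 < 0.
Newton–Raphson from V/F = 0.5:
  V/F = 0.5000: g = -0.35532, g' = -0.8994 → V/F = 0.1049
  V/F = 0.1049: g = -0.00555, g' = -1.0305 → V/F = 0.0995
  V/F = 0.0995: g = 0.00003, g' = -1.0406 → V/F = 0.0996
Converged at V/F = 0.0996.
Compositions from xᵢ = zᵢ/(1+V/F(Kᵢ−1)), yᵢ = Kᵢxᵢ:
  isobutane: x = 0.1586, y = 0.5060
  n-butane: x = 0.1396, y = 0.2554
  chloroform: x = 0.7018, y = 0.2386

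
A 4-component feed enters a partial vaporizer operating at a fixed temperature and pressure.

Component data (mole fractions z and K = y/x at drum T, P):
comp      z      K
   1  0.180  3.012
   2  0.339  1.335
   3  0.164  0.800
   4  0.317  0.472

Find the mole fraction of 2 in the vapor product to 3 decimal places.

y_2 = 0.384

Material balance + equilibrium reduce to Σ zᵢ(Kᵢ−1)/(1+ψ(Kᵢ−1)) = 0.
g(0) = ΣzᵢKᵢ − 1 = 0.276 and g(1) = 1 − Σzᵢ/Kᵢ = -0.190, so a root lies in (0, 1).
Newton–Raphson from ψ = 0.5:
  ψ = 0.500: g = 0.0140, g' = -0.380 → ψ = 0.537
Converged at ψ = 0.537.
Compositions from xᵢ = zᵢ/(1+ψ(Kᵢ−1)), yᵢ = Kᵢxᵢ:
  1: x = 0.087, y = 0.261
  2: x = 0.287, y = 0.384
  3: x = 0.184, y = 0.147
  4: x = 0.442, y = 0.209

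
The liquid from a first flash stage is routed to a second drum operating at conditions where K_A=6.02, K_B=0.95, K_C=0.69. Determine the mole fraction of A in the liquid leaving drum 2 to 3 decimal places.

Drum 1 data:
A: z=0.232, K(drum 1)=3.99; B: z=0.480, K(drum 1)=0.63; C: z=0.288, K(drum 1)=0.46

Drum 1:
Material balance + equilibrium reduce to Σ zᵢ(Kᵢ−1)/(1+ψ₁(Kᵢ−1)) = 0.
Feasibility: ΣzᵢKᵢ = 1.361, Σzᵢ/Kᵢ = 1.446 — both > 1, two phases present.
Newton iteration, ψ₁⁰ = 0.4:
  ψ₁ = 0.400: g = -0.0909, g' = -0.657 → ψ₁ = 0.262
  ψ₁ = 0.262: g = 0.0115, g' = -0.847 → ψ₁ = 0.275
Converged at ψ₁ = 0.275.
Drum-1 compositions:
  A: x = 0.127, y = 0.508
  B: x = 0.534, y = 0.337
  C: x = 0.338, y = 0.156
Drum-2 feed = drum-1 liquid: z₂ = (0.1272, 0.5345, 0.3383).
Drum 2:
Iterate (Newton) starting at ψ₂ = 0.5:
  ψ₂ = 0.500: g = 0.0305, g' = -0.307 → ψ₂ = 0.599
  ψ₂ = 0.599: g = 0.0030, g' = -0.250 → ψ₂ = 0.611
Converged at ψ₂ = 0.611.
  A: x = 0.031, y = 0.188
  B: x = 0.551, y = 0.524
  C: x = 0.417, y = 0.288

x_A (drum 2) = 0.031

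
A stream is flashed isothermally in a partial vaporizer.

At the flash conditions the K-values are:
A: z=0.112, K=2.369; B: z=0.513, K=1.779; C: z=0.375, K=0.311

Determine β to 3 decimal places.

Rachford–Rice: g(β) = Σ zᵢ(Kᵢ−1)/(1+β(Kᵢ−1)) = 0.
Feasibility: ΣzᵢKᵢ = 1.295, Σzᵢ/Kᵢ = 1.541 — both > 1, two phases present.
Iterate (Newton) starting at β = 0.5:
  β = 0.500: g = -0.0155, g' = -0.650 → β = 0.476
Converged at β = 0.476.

β = 0.476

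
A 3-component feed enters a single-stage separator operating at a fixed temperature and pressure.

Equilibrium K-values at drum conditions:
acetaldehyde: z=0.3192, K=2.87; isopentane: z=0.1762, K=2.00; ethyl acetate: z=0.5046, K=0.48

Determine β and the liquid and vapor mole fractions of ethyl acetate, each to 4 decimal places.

β = 0.6166, x_ethyl acetate = 0.7428, y_ethyl acetate = 0.3565

Iterate (Newton) starting at β = 0.5:
  β = 0.5000: g = 0.07136, g' = -0.6256 → β = 0.6141
  β = 0.6141: g = 0.00153, g' = -0.6040 → β = 0.6166
Converged at β = 0.6166.
Compositions from xᵢ = zᵢ/(1+β(Kᵢ−1)), yᵢ = Kᵢxᵢ:
  acetaldehyde: x = 0.1483, y = 0.4255
  isopentane: x = 0.1090, y = 0.2180
  ethyl acetate: x = 0.7428, y = 0.3565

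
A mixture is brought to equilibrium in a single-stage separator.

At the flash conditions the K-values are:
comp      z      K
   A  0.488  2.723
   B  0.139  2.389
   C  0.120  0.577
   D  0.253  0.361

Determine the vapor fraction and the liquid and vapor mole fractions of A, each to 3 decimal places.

ψ = 0.846, x_A = 0.199, y_A = 0.541

Rachford–Rice: g(ψ) = Σ zᵢ(Kᵢ−1)/(1+ψ(Kᵢ−1)) = 0.
g(0) = ΣzᵢKᵢ − 1 = 0.821 and g(1) = 1 − Σzᵢ/Kᵢ = -0.146, so a root lies in (0, 1).
Newton iteration, ψ⁰ = 0.43:
  ψ = 0.430: g = 0.3189, g' = -0.812 → ψ = 0.823
  ψ = 0.823: g = 0.0190, g' = -0.816 → ψ = 0.846
Converged at ψ = 0.846.
Compositions from xᵢ = zᵢ/(1+ψ(Kᵢ−1)), yᵢ = Kᵢxᵢ:
  A: x = 0.199, y = 0.541
  B: x = 0.064, y = 0.153
  C: x = 0.187, y = 0.108
  D: x = 0.551, y = 0.199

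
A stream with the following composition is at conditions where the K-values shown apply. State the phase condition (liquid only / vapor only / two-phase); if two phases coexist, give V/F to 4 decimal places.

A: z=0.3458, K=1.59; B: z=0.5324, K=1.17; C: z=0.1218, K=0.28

ΣzᵢKᵢ = 1.2068; Σzᵢ/Kᵢ = 1.1075.
Both exceed 1, so a two-phase solution exists.
Let ψ = V/F and solve Σ zᵢ(Kᵢ−1)/(1+ψ(Kᵢ−1)) = 0.
Newton iteration, ψ⁰ = 0.5:
  ψ = 0.5000: g = 0.10394, g' = -0.2390 → ψ = 0.9349
  ψ = 0.9349: g = -0.05869, g' = -0.6524 → ψ = 0.8449
  ψ = 0.8449: g = -0.00862, g' = -0.4770 → ψ = 0.8269
  ψ = 0.8269: g = -0.00023, g' = -0.4518 → ψ = 0.8263
Converged at ψ = 0.8263.

two-phase, V/F = 0.8263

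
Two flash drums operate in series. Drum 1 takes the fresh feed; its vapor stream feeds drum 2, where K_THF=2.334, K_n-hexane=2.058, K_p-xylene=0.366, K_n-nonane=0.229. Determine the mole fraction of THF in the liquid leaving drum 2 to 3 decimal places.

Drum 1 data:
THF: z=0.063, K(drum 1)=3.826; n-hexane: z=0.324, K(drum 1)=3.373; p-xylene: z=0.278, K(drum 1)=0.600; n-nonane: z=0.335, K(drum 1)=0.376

Drum 1:
Rachford–Rice: g(ψ₁) = Σ zᵢ(Kᵢ−1)/(1+ψ₁(Kᵢ−1)) = 0.
Feasibility: ΣzᵢKᵢ = 1.627, Σzᵢ/Kᵢ = 1.467 — both > 1, two phases present.
Newton–Raphson from ψ₁ = 0.59:
  ψ₁ = 0.590: g = -0.0893, g' = -0.790 → ψ₁ = 0.477
  ψ₁ = 0.477: g = 0.0014, g' = -0.825 → ψ₁ = 0.479
Converged at ψ₁ = 0.479.
Drum-1 compositions:
  THF: x = 0.027, y = 0.102
  n-hexane: x = 0.152, y = 0.512
  p-xylene: x = 0.344, y = 0.206
  n-nonane: x = 0.478, y = 0.180
Drum-2 feed = drum-1 vapor: z₂ = (0.1024, 0.5116, 0.2063, 0.1796).
Drum 2:
Material balance + equilibrium reduce to Σ zᵢ(Kᵢ−1)/(1+ψ₂(Kᵢ−1)) = 0.
Check two-phase: ΣzᵢKᵢ = 1.409 > 1 and Σzᵢ/Kᵢ = 1.641 > 1, so g(0) = 0.409 > 0 and g(1) = -0.641 < 0.
Iterate (Newton) starting at ψ₂ = 0.5:
  ψ₂ = 0.500: g = 0.0191, g' = -0.771 → ψ₂ = 0.525
Converged at ψ₂ = 0.525.
  THF: x = 0.060, y = 0.141
  n-hexane: x = 0.329, y = 0.677
  p-xylene: x = 0.309, y = 0.113
  n-nonane: x = 0.302, y = 0.069

x_THF (drum 2) = 0.060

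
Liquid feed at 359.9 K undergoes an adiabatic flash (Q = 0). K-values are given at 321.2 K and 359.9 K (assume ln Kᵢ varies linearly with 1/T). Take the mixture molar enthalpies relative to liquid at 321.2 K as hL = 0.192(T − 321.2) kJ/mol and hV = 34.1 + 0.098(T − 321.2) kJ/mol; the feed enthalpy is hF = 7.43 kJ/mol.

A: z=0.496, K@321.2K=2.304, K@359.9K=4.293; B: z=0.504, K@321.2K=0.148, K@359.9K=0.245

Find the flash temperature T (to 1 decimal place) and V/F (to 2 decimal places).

T = 322.4 K, V/F = 0.21

Adiabatic flash: solve Rachford–Rice at each trial T, then check hF = ψ·hV(T) + (1−ψ)·hL(T).
  T = 321.2 K: K = (2.304, 0.148), RR gives ψ = 0.196, H_out = 6.672 kJ/mol
  T = 359.9 K: K = (4.293, 0.245), RR gives ψ = 0.504, H_out = 22.780 kJ/mol
  T = 340.5 K: K = (3.199, 0.193), RR gives ψ = 0.385, H_out = 16.149 kJ/mol
  T = 330.9 K: K = (2.730, 0.170), RR gives ψ = 0.306, H_out = 12.022 kJ/mol
  T = 326.0 K: K = (2.509, 0.159), RR gives ψ = 0.255, H_out = 9.518 kJ/mol
  T = 323.6 K: K = (2.405, 0.153), RR gives ψ = 0.227, H_out = 8.152 kJ/mol
Linear interpolation between T = 321.2 (H_out = 6.672) and T = 323.6 (H_out = 8.152) on hF = 7.43 gives T ≈ 322.4 K, at which ψ = 0.21.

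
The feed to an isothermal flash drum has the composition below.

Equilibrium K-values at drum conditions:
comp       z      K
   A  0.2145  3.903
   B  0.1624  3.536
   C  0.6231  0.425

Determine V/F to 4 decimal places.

V/F = 0.4279

Rachford–Rice: g(V/F) = Σ zᵢ(Kᵢ−1)/(1+V/F(Kᵢ−1)) = 0.
Feasibility: ΣzᵢKᵢ = 1.6763, Σzᵢ/Kᵢ = 1.5670 — both > 1, two phases present.
Newton iteration, V/F⁰ = 0.5:
  V/F = 0.5000: g = -0.06726, g' = -0.9096 → V/F = 0.4261
  V/F = 0.4261: g = 0.00180, g' = -0.9640 → V/F = 0.4279
Converged at V/F = 0.4279.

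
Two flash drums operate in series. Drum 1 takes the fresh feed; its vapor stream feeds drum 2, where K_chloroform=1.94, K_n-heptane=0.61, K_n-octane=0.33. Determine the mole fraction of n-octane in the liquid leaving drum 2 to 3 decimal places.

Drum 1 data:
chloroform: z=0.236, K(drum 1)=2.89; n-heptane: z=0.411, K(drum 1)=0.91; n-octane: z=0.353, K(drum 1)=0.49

x_n-octane (drum 2) = 0.241

Drum 1:
Material balance + equilibrium reduce to Σ zᵢ(Kᵢ−1)/(1+ψ₁(Kᵢ−1)) = 0.
g(0) = ΣzᵢKᵢ − 1 = 0.229 and g(1) = 1 − Σzᵢ/Kᵢ = -0.254, so a root lies in (0, 1).
Newton–Raphson from ψ₁ = 0.5:
  ψ₁ = 0.500: g = -0.0511, g' = -0.392 → ψ₁ = 0.370
  ψ₁ = 0.370: g = 0.0024, g' = -0.435 → ψ₁ = 0.375
Converged at ψ₁ = 0.375.
Drum-1 compositions:
  chloroform: x = 0.138, y = 0.399
  n-heptane: x = 0.425, y = 0.387
  n-octane: x = 0.437, y = 0.214
Drum-2 feed = drum-1 vapor: z₂ = (0.3990, 0.3871, 0.2139).
Drum 2:
Material balance + equilibrium reduce to Σ zᵢ(Kᵢ−1)/(1+ψ₂(Kᵢ−1)) = 0.
g(0) = ΣzᵢKᵢ − 1 = 0.081 and g(1) = 1 − Σzᵢ/Kᵢ = -0.488, so a root lies in (0, 1).
Iterate (Newton) starting at ψ₂ = 0.68:
  ψ₂ = 0.680: g = -0.2399, g' = -0.564 → ψ₂ = 0.255
  ψ₂ = 0.255: g = -0.0379, g' = -0.442 → ψ₂ = 0.169
  ψ₂ = 0.169: g = 0.0004, g' = -0.452 → ψ₂ = 0.170
Converged at ψ₂ = 0.170.
  chloroform: x = 0.344, y = 0.667
  n-heptane: x = 0.415, y = 0.253
  n-octane: x = 0.241, y = 0.080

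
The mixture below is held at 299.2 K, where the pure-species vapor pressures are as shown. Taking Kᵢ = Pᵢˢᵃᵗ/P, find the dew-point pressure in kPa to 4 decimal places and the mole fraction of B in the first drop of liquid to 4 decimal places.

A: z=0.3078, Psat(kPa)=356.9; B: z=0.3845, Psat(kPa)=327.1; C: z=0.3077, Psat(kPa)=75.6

At the dew point ψ → 1, so Σzᵢ/Kᵢ = 1 with Kᵢ = Pᵢˢᵃᵗ/P ⇒ 1/P = Σzᵢ/Pᵢˢᵃᵗ.
1/P = 0.3078/356.9 + 0.3845/327.1 + 0.3077/75.6 = 0.0061080 ⇒ P = 163.7193 kPa
xᵢ = zᵢP/Pᵢˢᵃᵗ ⇒ x_B = 0.3845·163.7193/327.1 = 0.1924

Pdew = 163.7193 kPa, x_B = 0.1924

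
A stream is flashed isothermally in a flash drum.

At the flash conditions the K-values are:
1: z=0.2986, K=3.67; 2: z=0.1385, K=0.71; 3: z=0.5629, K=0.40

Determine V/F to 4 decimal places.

Material balance + equilibrium reduce to Σ zᵢ(Kᵢ−1)/(1+V/F(Kᵢ−1)) = 0.
Check two-phase: ΣzᵢKᵢ = 1.4194 > 1 and Σzᵢ/Kᵢ = 1.6837 > 1, so g(0) = 0.4194 > 0 and g(1) = -0.6837 < 0.
Newton iteration, V/F⁰ = 0.6:
  V/F = 0.6000: g = -0.26994, g' = -0.8262 → V/F = 0.2733
  V/F = 0.2733: g = 0.01333, g' = -1.0152 → V/F = 0.2864
  V/F = 0.2864: g = 0.00015, g' = -0.9929 → V/F = 0.2866
Converged at V/F = 0.2866.

V/F = 0.2866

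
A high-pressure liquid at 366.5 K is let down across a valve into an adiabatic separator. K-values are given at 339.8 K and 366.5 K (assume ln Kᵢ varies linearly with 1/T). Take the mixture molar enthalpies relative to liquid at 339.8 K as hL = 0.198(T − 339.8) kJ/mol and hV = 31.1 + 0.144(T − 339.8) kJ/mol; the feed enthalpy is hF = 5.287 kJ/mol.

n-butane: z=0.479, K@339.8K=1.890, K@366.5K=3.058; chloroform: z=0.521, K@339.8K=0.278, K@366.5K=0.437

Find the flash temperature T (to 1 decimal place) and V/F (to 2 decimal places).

T = 342.6 K, V/F = 0.15

Adiabatic flash: solve Rachford–Rice at each trial T, then check hF = ψ·hV(T) + (1−ψ)·hL(T).
  T = 339.8 K: K = (1.890, 0.278), RR gives ψ = 0.078, H_out = 2.427 kJ/mol
  T = 366.5 K: K = (3.058, 0.437), RR gives ψ = 0.598, H_out = 23.012 kJ/mol
  T = 353.1 K: K = (2.424, 0.351), RR gives ψ = 0.372, H_out = 13.949 kJ/mol
  T = 346.5 K: K = (2.147, 0.313), RR gives ψ = 0.244, H_out = 8.816 kJ/mol
  T = 343.1 K: K = (2.014, 0.295), RR gives ψ = 0.166, H_out = 5.777 kJ/mol
  T = 341.5 K: K = (1.953, 0.287), RR gives ψ = 0.125, H_out = 4.211 kJ/mol
Linear interpolation between T = 341.5 (H_out = 4.211) and T = 343.1 (H_out = 5.777) on hF = 5.287 gives T ≈ 342.6 K, at which ψ = 0.15.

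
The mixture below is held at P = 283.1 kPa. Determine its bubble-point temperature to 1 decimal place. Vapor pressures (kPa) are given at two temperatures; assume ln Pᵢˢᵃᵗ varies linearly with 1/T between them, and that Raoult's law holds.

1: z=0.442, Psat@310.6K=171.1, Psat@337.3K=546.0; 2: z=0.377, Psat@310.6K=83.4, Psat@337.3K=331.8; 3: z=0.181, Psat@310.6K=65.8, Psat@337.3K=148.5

T = 329.6 K

Bubble-point temperature: ΣzᵢPᵢˢᵃᵗ(T) = P. Interpolate ln Pᵢˢᵃᵗ = aᵢ + bᵢ/T.
  T = 310.6 K: ΣzᵢPᵢˢᵃᵗ = 118.98 kPa
  T = 337.3 K: ΣzᵢPᵢˢᵃᵗ = 393.30 kPa
  T = 324.0 K: ΣzᵢPᵢˢᵃᵗ = 221.58 kPa
  T = 330.6 K: ΣzᵢPᵢˢᵃᵗ = 296.09 kPa
  T = 327.3 K: ΣzᵢPᵢˢᵃᵗ = 256.47 kPa
  T = 329.0 K: ΣzᵢPᵢˢᵃᵗ = 276.26 kPa
Interpolating between 329.0 K and 330.6 K gives T ≈ 329.6 K.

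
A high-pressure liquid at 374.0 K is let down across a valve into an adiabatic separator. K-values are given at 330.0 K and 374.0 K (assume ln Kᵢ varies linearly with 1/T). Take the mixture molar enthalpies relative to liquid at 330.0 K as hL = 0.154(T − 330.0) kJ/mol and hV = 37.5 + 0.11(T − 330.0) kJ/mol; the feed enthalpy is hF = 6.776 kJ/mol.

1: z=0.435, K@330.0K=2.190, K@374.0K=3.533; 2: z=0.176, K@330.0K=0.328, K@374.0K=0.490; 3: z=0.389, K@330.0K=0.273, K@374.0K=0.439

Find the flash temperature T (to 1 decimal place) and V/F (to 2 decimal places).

T = 332.5 K, V/F = 0.17

Adiabatic flash: solve Rachford–Rice at each trial T, then check hF = ψ·hV(T) + (1−ψ)·hL(T).
  T = 330.0 K: K = (2.190, 0.328, 0.273), RR gives ψ = 0.138, H_out = 5.172 kJ/mol
  T = 374.0 K: K = (3.533, 0.490, 0.439), RR gives ψ = 0.574, H_out = 27.199 kJ/mol
  T = 352.0 K: K = (2.823, 0.406, 0.351), RR gives ψ = 0.379, H_out = 17.216 kJ/mol
  T = 341.0 K: K = (2.497, 0.366, 0.311), RR gives ψ = 0.270, H_out = 11.682 kJ/mol
  T = 335.5 K: K = (2.341, 0.347, 0.292), RR gives ψ = 0.208, H_out = 8.593 kJ/mol
  T = 332.8 K: K = (2.266, 0.338, 0.282), RR gives ψ = 0.175, H_out = 6.963 kJ/mol
  T = 331.4 K: K = (2.228, 0.333, 0.278), RR gives ψ = 0.157, H_out = 6.081 kJ/mol
Linear interpolation between T = 331.4 (H_out = 6.081) and T = 332.8 (H_out = 6.963) on hF = 6.776 gives T ≈ 332.5 K, at which ψ = 0.17.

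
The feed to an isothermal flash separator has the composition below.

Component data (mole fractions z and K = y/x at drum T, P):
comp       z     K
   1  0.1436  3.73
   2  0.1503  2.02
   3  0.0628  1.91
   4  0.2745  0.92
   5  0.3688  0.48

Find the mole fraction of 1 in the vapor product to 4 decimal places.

y_1 = 0.2134

Let β = V/F and solve Σ zᵢ(Kᵢ−1)/(1+β(Kᵢ−1)) = 0.
Feasibility: ΣzᵢKᵢ = 1.3887, Σzᵢ/Kᵢ = 1.2125 — both > 1, two phases present.
Newton–Raphson from β = 0.5:
  β = 0.5000: g = 0.02453, g' = -0.4685 → β = 0.5524
  β = 0.5524: g = 0.00037, g' = -0.4554 → β = 0.5532
Converged at β = 0.5532.
Compositions from xᵢ = zᵢ/(1+β(Kᵢ−1)), yᵢ = Kᵢxᵢ:
  1: x = 0.0572, y = 0.2134
  2: x = 0.0961, y = 0.1941
  3: x = 0.0418, y = 0.0798
  4: x = 0.2872, y = 0.2642
  5: x = 0.5177, y = 0.2485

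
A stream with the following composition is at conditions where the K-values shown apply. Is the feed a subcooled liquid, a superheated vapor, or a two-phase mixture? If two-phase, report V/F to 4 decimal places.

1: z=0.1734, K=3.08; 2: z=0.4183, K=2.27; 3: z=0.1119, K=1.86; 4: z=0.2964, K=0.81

ΣzᵢKᵢ = 1.9318; Σzᵢ/Kᵢ = 0.6667.
Since Σzᵢ/Kᵢ < 1 the mixture is above its dew point — single vapor phase.

superheated vapor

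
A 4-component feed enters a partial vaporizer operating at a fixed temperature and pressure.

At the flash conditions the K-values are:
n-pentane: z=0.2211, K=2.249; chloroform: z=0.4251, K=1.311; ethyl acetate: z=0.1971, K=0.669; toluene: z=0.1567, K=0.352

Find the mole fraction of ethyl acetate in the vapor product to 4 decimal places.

y_ethyl acetate = 0.1688

Material balance + equilibrium reduce to Σ zᵢ(Kᵢ−1)/(1+V/F(Kᵢ−1)) = 0.
Check two-phase: ΣzᵢKᵢ = 1.2416 > 1 and Σzᵢ/Kᵢ = 1.1624 > 1, so g(0) = 0.2416 > 0 and g(1) = -0.1624 < 0.
Iterate (Newton) starting at V/F = 0.6:
  V/F = 0.6000: g = 0.02173, g' = -0.3517 → V/F = 0.6618
  V/F = 0.6618: g = -0.00049, g' = -0.3688 → V/F = 0.6605
Converged at V/F = 0.6604.
Compositions from xᵢ = zᵢ/(1+V/F(Kᵢ−1)), yᵢ = Kᵢxᵢ:
  n-pentane: x = 0.1212, y = 0.2725
  chloroform: x = 0.3527, y = 0.4623
  ethyl acetate: x = 0.2522, y = 0.1688
  toluene: x = 0.2739, y = 0.0964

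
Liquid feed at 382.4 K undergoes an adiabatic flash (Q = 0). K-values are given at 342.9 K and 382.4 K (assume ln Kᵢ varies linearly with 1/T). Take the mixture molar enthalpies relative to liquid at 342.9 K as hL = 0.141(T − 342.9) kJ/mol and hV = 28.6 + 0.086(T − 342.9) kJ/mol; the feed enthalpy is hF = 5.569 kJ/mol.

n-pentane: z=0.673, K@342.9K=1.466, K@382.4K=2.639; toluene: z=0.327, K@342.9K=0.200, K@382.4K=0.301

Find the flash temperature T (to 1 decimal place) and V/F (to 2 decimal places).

Adiabatic flash: solve Rachford–Rice at each trial T, then check hF = ψ·hV(T) + (1−ψ)·hL(T).
  T = 342.9 K: K = (1.466, 0.200), RR gives ψ = 0.140, H_out = 3.991 kJ/mol
  T = 382.4 K: K = (2.639, 0.301), RR gives ψ = 0.763, H_out = 25.741 kJ/mol
  T = 362.6 K: K = (1.997, 0.248), RR gives ψ = 0.567, H_out = 18.379 kJ/mol
  T = 352.8 K: K = (1.720, 0.223), RR gives ψ = 0.412, H_out = 12.967 kJ/mol
  T = 347.9 K: K = (1.591, 0.212), RR gives ψ = 0.300, H_out = 9.214 kJ/mol
  T = 345.4 K: K = (1.528, 0.206), RR gives ψ = 0.228, H_out = 6.833 kJ/mol
  T = 344.1 K: K = (1.495, 0.203), RR gives ψ = 0.184, H_out = 5.422 kJ/mol
Linear interpolation between T = 344.1 (H_out = 5.422) and T = 345.4 (H_out = 6.833) on hF = 5.569 gives T ≈ 344.2 K, at which ψ = 0.19.

T = 344.2 K, V/F = 0.19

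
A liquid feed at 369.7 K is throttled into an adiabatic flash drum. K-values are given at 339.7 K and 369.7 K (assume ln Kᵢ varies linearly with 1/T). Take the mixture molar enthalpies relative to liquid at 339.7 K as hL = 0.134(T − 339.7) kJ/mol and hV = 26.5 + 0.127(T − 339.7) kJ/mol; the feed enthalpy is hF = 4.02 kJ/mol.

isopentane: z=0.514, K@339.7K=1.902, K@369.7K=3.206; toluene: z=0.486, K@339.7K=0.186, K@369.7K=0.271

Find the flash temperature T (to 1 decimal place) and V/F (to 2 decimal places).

Adiabatic flash: solve Rachford–Rice at each trial T, then check hF = ψ·hV(T) + (1−ψ)·hL(T).
  T = 339.7 K: K = (1.902, 0.186), RR gives ψ = 0.093, H_out = 2.455 kJ/mol
  T = 369.7 K: K = (3.206, 0.271), RR gives ψ = 0.485, H_out = 16.765 kJ/mol
  T = 354.7 K: K = (2.497, 0.226), RR gives ψ = 0.340, H_out = 10.975 kJ/mol
  T = 347.2 K: K = (2.186, 0.206), RR gives ψ = 0.237, H_out = 7.276 kJ/mol
  T = 343.4 K: K = (2.039, 0.196), RR gives ψ = 0.171, H_out = 5.022 kJ/mol
  T = 341.5 K: K = (1.968, 0.191), RR gives ψ = 0.133, H_out = 3.758 kJ/mol
Linear interpolation between T = 341.5 (H_out = 3.758) and T = 343.4 (H_out = 5.022) on hF = 4.02 gives T ≈ 341.9 K, at which ψ = 0.14.

T = 341.9 K, V/F = 0.14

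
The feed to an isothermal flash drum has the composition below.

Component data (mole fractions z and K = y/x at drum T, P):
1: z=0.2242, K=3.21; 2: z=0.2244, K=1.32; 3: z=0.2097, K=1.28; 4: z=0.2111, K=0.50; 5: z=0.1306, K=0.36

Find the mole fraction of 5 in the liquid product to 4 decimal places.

x_5 = 0.2304

Rachford–Rice: g(V/F) = Σ zᵢ(Kᵢ−1)/(1+V/F(Kᵢ−1)) = 0.
Feasibility: ΣzᵢKᵢ = 1.4369, Σzᵢ/Kᵢ = 1.1887 — both > 1, two phases present.
Iterate (Newton) starting at V/F = 0.45:
  V/F = 0.4500: g = 0.10975, g' = -0.4992 → V/F = 0.6699
  V/F = 0.6699: g = 0.00332, g' = -0.4884 → V/F = 0.6767
Converged at V/F = 0.6767.
Compositions from xᵢ = zᵢ/(1+V/F(Kᵢ−1)), yᵢ = Kᵢxᵢ:
  1: x = 0.0898, y = 0.2884
  2: x = 0.1845, y = 0.2435
  3: x = 0.1763, y = 0.2257
  4: x = 0.3190, y = 0.1595
  5: x = 0.2304, y = 0.0829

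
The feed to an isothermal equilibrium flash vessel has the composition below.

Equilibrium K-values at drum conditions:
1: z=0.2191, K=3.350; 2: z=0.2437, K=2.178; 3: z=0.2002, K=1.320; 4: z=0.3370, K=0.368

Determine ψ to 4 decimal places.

ψ = 0.7306

Let ψ = V/F and solve Σ zᵢ(Kᵢ−1)/(1+ψ(Kᵢ−1)) = 0.
Check two-phase: ΣzᵢKᵢ = 1.6530 > 1 and Σzᵢ/Kᵢ = 1.2447 > 1, so g(0) = 0.6530 > 0 and g(1) = -0.2447 < 0.
Newton iteration, ψ⁰ = 0.66:
  ψ = 0.6600: g = 0.05084, g' = -0.7031 → ψ = 0.7323
  ψ = 0.7323: g = -0.00122, g' = -0.7408 → ψ = 0.7307
Converged at ψ = 0.7306.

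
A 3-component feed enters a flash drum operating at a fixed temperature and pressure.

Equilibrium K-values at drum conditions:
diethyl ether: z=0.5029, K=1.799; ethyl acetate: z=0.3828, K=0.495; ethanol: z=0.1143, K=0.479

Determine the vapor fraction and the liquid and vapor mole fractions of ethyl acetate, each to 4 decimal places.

ψ = 0.3664, x_ethyl acetate = 0.4697, y_ethyl acetate = 0.2325

Rachford–Rice: g(ψ) = Σ zᵢ(Kᵢ−1)/(1+ψ(Kᵢ−1)) = 0.
Check two-phase: ΣzᵢKᵢ = 1.1490 > 1 and Σzᵢ/Kᵢ = 1.2915 > 1, so g(0) = 0.1490 > 0 and g(1) = -0.2915 < 0.
Newton–Raphson from ψ = 0.5:
  ψ = 0.5000: g = -0.05203, g' = -0.3954 → ψ = 0.3684
  ψ = 0.3684: g = -0.00076, g' = -0.3865 → ψ = 0.3664
Converged at ψ = 0.3664.
Compositions from xᵢ = zᵢ/(1+ψ(Kᵢ−1)), yᵢ = Kᵢxᵢ:
  diethyl ether: x = 0.3890, y = 0.6998
  ethyl acetate: x = 0.4697, y = 0.2325
  ethanol: x = 0.1413, y = 0.0677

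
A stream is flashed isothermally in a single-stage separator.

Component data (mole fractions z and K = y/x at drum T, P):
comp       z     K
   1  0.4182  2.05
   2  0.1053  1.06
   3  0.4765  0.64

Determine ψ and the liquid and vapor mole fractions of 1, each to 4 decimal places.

ψ = 0.8145, x_1 = 0.2254, y_1 = 0.4621

Let ψ = V/F and solve Σ zᵢ(Kᵢ−1)/(1+ψ(Kᵢ−1)) = 0.
g(0) = ΣzᵢKᵢ − 1 = 0.2739 and g(1) = 1 − Σzᵢ/Kᵢ = -0.0479, so a root lies in (0, 1).
Iterate (Newton) starting at ψ = 0.34:
  ψ = 0.3400: g = 0.13432, g' = -0.3309 → ψ = 0.7459
  ψ = 0.7459: g = 0.01779, g' = -0.2608 → ψ = 0.8141
  ψ = 0.8141: g = 0.00011, g' = -0.2579 → ψ = 0.8145
Converged at ψ = 0.8145.
Compositions from xᵢ = zᵢ/(1+ψ(Kᵢ−1)), yᵢ = Kᵢxᵢ:
  1: x = 0.2254, y = 0.4621
  2: x = 0.1004, y = 0.1064
  3: x = 0.6742, y = 0.4315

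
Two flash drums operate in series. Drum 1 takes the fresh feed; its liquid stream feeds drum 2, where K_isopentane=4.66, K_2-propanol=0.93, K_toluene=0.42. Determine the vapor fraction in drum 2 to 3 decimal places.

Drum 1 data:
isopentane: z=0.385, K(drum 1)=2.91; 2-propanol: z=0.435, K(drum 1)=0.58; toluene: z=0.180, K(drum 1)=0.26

V/F (drum 2) = 0.557

Drum 1:
Newton iteration, ψ₁⁰ = 0.47:
  ψ₁ = 0.470: g = -0.0444, g' = -0.741 → ψ₁ = 0.410
  ψ₁ = 0.410: g = 0.0004, g' = -0.757 → ψ₁ = 0.411
Converged at ψ₁ = 0.411.
Drum-1 compositions:
  isopentane: x = 0.216, y = 0.628
  2-propanol: x = 0.526, y = 0.305
  toluene: x = 0.259, y = 0.067
Drum-2 feed = drum-1 liquid: z₂ = (0.2158, 0.5257, 0.2586).
Drum 2:
Rachford–Rice: g(ψ₂) = Σ zᵢ(Kᵢ−1)/(1+ψ₂(Kᵢ−1)) = 0.
Check two-phase: ΣzᵢKᵢ = 1.603 > 1 and Σzᵢ/Kᵢ = 1.227 > 1, so g(0) = 0.603 > 0 and g(1) = -0.227 < 0.
Newton–Raphson from ψ₂ = 0.7:
  ψ₂ = 0.700: g = -0.0695, g' = -0.477 → ψ₂ = 0.554
  ψ₂ = 0.554: g = 0.0014, g' = -0.507 → ψ₂ = 0.557
Converged at ψ₂ = 0.557.
  isopentane: x = 0.071, y = 0.331
  2-propanol: x = 0.547, y = 0.509
  toluene: x = 0.382, y = 0.160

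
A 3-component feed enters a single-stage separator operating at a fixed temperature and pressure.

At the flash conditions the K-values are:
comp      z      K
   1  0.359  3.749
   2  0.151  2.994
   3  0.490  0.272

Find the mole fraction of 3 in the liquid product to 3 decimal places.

x_3 = 0.774

Rachford–Rice: g(ψ) = Σ zᵢ(Kᵢ−1)/(1+ψ(Kᵢ−1)) = 0.
Feasibility: ΣzᵢKᵢ = 1.931, Σzᵢ/Kᵢ = 1.948 — both > 1, two phases present.
Newton iteration, ψ⁰ = 0.5:
  ψ = 0.500: g = 0.0055, g' = -1.274 → ψ = 0.504
Converged at ψ = 0.504.
Compositions from xᵢ = zᵢ/(1+ψ(Kᵢ−1)), yᵢ = Kᵢxᵢ:
  1: x = 0.150, y = 0.564
  2: x = 0.075, y = 0.225
  3: x = 0.774, y = 0.211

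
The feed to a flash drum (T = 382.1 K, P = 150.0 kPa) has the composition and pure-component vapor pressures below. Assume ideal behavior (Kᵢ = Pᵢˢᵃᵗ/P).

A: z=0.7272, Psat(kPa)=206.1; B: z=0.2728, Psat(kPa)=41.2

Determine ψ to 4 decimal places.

Raoult's law: Kᵢ = Pᵢˢᵃᵗ/P = Pᵢˢᵃᵗ/150.0.
  K_A = 206.1/150.0 = 1.374000, K_B = 41.2/150.0 = 0.274667
Rachford–Rice: g(ψ) = Σ zᵢ(Kᵢ−1)/(1+ψ(Kᵢ−1)) = 0.
Check two-phase: ΣzᵢKᵢ = 1.0741 > 1 and Σzᵢ/Kᵢ = 1.5225 > 1, so g(0) = 0.0741 > 0 and g(1) = -0.5225 < 0.
Binary case is linear: z₁(K₁−1)(1+ψ(K₂−1)) + z₂(K₂−1)(1+ψ(K₁−1)) = 0
⇒ ψ = [z₁(K₁−1)+z₂(K₂−1)] / [−(K₁−1)(K₂−1)] = 0.07410/0.27127 = 0.2732

ψ = 0.2732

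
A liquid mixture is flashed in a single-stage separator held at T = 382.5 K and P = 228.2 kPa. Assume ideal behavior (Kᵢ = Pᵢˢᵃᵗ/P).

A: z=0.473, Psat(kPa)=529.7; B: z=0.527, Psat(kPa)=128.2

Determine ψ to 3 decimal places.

Raoult's law: Kᵢ = Pᵢˢᵃᵗ/P = Pᵢˢᵃᵗ/228.2.
  K_A = 529.7/228.2 = 2.32121, K_B = 128.2/228.2 = 0.56179
Rachford–Rice: g(ψ) = Σ zᵢ(Kᵢ−1)/(1+ψ(Kᵢ−1)) = 0.
g(0) = ΣzᵢKᵢ − 1 = 0.394 and g(1) = 1 − Σzᵢ/Kᵢ = -0.142, so a root lies in (0, 1).
Iterate (Newton) starting at ψ = 0.48:
  ψ = 0.480: g = 0.0900, g' = -0.471 → ψ = 0.671
  ψ = 0.671: g = 0.0042, g' = -0.435 → ψ = 0.681
Converged at ψ = 0.681.

ψ = 0.681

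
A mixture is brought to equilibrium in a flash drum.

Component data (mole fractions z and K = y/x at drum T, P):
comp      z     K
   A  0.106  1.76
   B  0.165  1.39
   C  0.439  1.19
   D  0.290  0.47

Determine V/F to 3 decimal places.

V/F = 0.400

Rachford–Rice: g(V/F) = Σ zᵢ(Kᵢ−1)/(1+V/F(Kᵢ−1)) = 0.
g(0) = ΣzᵢKᵢ − 1 = 0.075 and g(1) = 1 − Σzᵢ/Kᵢ = -0.165, so a root lies in (0, 1).
Newton–Raphson from V/F = 0.47:
  V/F = 0.470: g = -0.0144, g' = -0.209 → V/F = 0.401
  V/F = 0.401: g = -0.0003, g' = -0.200 → V/F = 0.400
Converged at V/F = 0.400.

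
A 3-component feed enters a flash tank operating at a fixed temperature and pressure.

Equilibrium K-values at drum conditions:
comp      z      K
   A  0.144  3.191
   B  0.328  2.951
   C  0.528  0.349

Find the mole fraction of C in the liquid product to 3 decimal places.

Let ψ = V/F and solve Σ zᵢ(Kᵢ−1)/(1+ψ(Kᵢ−1)) = 0.
Check two-phase: ΣzᵢKᵢ = 1.612 > 1 and Σzᵢ/Kᵢ = 1.669 > 1, so g(0) = 0.612 > 0 and g(1) = -0.669 < 0.
Newton–Raphson from ψ = 0.5:
  ψ = 0.500: g = -0.0351, g' = -0.969 → ψ = 0.464
Converged at ψ = 0.464.
Compositions from xᵢ = zᵢ/(1+ψ(Kᵢ−1)), yᵢ = Kᵢxᵢ:
  A: x = 0.071, y = 0.228
  B: x = 0.172, y = 0.508
  C: x = 0.756, y = 0.264

x_C = 0.756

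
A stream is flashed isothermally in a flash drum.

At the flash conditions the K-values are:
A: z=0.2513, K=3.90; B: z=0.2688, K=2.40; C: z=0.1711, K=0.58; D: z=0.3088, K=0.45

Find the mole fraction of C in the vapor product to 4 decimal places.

y_C = 0.1474

Rachford–Rice: g(ψ) = Σ zᵢ(Kᵢ−1)/(1+ψ(Kᵢ−1)) = 0.
Check two-phase: ΣzᵢKᵢ = 1.8634 > 1 and Σzᵢ/Kᵢ = 1.1577 > 1, so g(0) = 0.8634 > 0 and g(1) = -0.1577 < 0.
Iterate (Newton) starting at ψ = 0.5:
  ψ = 0.5000: g = 0.19360, g' = -0.7605 → ψ = 0.7546
  ψ = 0.7546: g = 0.01604, g' = -0.6702 → ψ = 0.7785
Converged at ψ = 0.7785.
Compositions from xᵢ = zᵢ/(1+ψ(Kᵢ−1)), yᵢ = Kᵢxᵢ:
  A: x = 0.0771, y = 0.3009
  B: x = 0.1286, y = 0.3087
  C: x = 0.2542, y = 0.1474
  D: x = 0.5400, y = 0.2430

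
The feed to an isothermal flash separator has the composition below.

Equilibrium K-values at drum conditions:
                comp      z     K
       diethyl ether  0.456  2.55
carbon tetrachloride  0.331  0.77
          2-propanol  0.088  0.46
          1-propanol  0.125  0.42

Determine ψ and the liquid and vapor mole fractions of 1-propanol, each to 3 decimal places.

Let ψ = V/F and solve Σ zᵢ(Kᵢ−1)/(1+ψ(Kᵢ−1)) = 0.
Feasibility: ΣzᵢKᵢ = 1.511, Σzᵢ/Kᵢ = 1.098 — both > 1, two phases present.
Newton iteration, ψ⁰ = 0.5:
  ψ = 0.500: g = 0.1450, g' = -0.502 → ψ = 0.789
  ψ = 0.789: g = 0.0085, g' = -0.469 → ψ = 0.807
Converged at ψ = 0.807.
Compositions from xᵢ = zᵢ/(1+ψ(Kᵢ−1)), yᵢ = Kᵢxᵢ:
  diethyl ether: x = 0.203, y = 0.517
  carbon tetrachloride: x = 0.406, y = 0.313
  2-propanol: x = 0.156, y = 0.072
  1-propanol: x = 0.235, y = 0.099

ψ = 0.807, x_1-propanol = 0.235, y_1-propanol = 0.099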